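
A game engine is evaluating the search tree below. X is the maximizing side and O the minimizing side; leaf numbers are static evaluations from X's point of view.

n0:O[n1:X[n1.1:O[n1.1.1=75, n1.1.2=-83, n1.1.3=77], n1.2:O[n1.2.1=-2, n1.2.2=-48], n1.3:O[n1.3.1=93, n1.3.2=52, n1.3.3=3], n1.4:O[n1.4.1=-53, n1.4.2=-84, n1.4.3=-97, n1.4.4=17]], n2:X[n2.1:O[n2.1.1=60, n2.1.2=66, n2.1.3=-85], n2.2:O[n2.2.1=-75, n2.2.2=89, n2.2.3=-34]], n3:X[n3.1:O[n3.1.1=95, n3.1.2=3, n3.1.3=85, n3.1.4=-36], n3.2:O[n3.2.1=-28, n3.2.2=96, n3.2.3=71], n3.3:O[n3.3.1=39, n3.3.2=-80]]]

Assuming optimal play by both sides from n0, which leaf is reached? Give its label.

n1.1 (O): min(75, -83, 77) = -83
n1.2 (O): min(-2, -48) = -48
n1.3 (O): min(93, 52, 3) = 3
n1.4 (O): min(-53, -84, -97, 17) = -97
n1 (X): max(-83, -48, 3, -97) = 3
n2.1 (O): min(60, 66, -85) = -85
n2.2 (O): min(-75, 89, -34) = -75
n2 (X): max(-85, -75) = -75
n3.1 (O): min(95, 3, 85, -36) = -36
n3.2 (O): min(-28, 96, 71) = -28
n3.3 (O): min(39, -80) = -80
n3 (X): max(-36, -28, -80) = -28
n0 (O): min(3, -75, -28) = -75
At n0, O picks n2 (lowest: -75).
At n2, X picks n2.2 (highest: -75).
At n2.2, O picks n2.2.1 (lowest: -75).
Terminal value -75.

n2.2.1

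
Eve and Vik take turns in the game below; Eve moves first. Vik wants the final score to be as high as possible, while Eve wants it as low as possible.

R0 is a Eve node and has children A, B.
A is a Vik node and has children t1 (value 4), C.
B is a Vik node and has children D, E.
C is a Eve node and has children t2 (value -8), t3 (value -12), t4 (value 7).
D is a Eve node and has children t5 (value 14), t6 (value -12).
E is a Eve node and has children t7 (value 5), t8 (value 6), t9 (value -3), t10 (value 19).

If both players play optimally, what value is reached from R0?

-3

C (Eve): min(-8, -12, 7) = -12
A (Vik): max(4, -12) = 4
D (Eve): min(14, -12) = -12
E (Eve): min(5, 6, -3, 19) = -3
B (Vik): max(-12, -3) = -3
R0 (Eve): min(4, -3) = -3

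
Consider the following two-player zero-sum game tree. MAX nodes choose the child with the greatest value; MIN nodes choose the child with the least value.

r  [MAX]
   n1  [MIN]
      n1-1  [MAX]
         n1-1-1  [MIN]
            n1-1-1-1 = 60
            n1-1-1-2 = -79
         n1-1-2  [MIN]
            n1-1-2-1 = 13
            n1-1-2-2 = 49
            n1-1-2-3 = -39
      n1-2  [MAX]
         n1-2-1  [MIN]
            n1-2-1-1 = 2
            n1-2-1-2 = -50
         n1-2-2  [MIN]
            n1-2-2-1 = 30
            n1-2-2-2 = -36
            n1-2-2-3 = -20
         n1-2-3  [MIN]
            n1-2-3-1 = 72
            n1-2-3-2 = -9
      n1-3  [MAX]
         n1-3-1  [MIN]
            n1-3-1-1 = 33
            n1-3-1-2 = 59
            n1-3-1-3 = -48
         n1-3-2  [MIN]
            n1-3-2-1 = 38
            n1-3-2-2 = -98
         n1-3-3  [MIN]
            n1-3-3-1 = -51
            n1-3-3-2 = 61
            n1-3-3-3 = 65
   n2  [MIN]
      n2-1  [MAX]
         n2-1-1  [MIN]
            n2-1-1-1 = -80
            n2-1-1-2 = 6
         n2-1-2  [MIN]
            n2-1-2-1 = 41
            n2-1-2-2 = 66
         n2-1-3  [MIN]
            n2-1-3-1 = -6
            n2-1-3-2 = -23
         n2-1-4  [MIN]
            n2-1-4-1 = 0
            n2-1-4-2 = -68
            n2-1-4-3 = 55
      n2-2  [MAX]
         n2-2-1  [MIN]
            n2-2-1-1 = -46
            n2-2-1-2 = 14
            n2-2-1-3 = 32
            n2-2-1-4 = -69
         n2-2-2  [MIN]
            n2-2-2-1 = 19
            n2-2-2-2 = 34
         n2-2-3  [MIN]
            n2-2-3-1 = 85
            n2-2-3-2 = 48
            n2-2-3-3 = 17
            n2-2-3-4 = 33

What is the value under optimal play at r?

19

n1-1-1 (MIN): min(60, -79) = -79
n1-1-2 (MIN): min(13, 49, -39) = -39
n1-1 (MAX): max(-79, -39) = -39
n1-2-1 (MIN): min(2, -50) = -50
n1-2-2 (MIN): min(30, -36, -20) = -36
n1-2-3 (MIN): min(72, -9) = -9
n1-2 (MAX): max(-50, -36, -9) = -9
n1-3-1 (MIN): min(33, 59, -48) = -48
n1-3-2 (MIN): min(38, -98) = -98
n1-3-3 (MIN): min(-51, 61, 65) = -51
n1-3 (MAX): max(-48, -98, -51) = -48
n1 (MIN): min(-39, -9, -48) = -48
n2-1-1 (MIN): min(-80, 6) = -80
n2-1-2 (MIN): min(41, 66) = 41
n2-1-3 (MIN): min(-6, -23) = -23
n2-1-4 (MIN): min(0, -68, 55) = -68
n2-1 (MAX): max(-80, 41, -23, -68) = 41
n2-2-1 (MIN): min(-46, 14, 32, -69) = -69
n2-2-2 (MIN): min(19, 34) = 19
n2-2-3 (MIN): min(85, 48, 17, 33) = 17
n2-2 (MAX): max(-69, 19, 17) = 19
n2 (MIN): min(41, 19) = 19
r (MAX): max(-48, 19) = 19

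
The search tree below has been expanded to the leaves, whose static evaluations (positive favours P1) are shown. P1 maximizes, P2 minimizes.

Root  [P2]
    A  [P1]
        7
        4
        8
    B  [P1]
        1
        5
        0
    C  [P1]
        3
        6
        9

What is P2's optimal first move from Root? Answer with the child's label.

A (P1): max(7, 4, 8) = 8
B (P1): max(1, 5, 0) = 5
C (P1): max(3, 6, 9) = 9
Root (P2): min(8, 5, 9) = 5
P2 at Root wants the lowest of {A=8, B=5, C=9}, so chooses B.

B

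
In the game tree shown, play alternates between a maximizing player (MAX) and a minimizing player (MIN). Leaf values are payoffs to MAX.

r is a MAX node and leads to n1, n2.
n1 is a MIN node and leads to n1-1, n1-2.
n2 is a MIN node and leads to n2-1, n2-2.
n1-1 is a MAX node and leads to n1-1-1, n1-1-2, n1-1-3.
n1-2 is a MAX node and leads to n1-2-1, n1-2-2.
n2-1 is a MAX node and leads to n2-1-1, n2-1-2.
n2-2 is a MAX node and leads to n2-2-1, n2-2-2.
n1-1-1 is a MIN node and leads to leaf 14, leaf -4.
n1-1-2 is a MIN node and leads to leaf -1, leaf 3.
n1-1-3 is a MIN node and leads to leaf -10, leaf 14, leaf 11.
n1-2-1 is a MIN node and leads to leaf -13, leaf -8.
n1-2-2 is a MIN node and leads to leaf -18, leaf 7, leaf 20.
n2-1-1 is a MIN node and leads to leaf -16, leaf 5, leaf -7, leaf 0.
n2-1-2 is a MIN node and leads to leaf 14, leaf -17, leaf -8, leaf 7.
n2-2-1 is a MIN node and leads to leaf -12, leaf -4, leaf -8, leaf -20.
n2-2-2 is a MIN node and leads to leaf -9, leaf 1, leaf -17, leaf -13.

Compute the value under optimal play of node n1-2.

n1-2-1 (MIN): min(-13, -8) = -13
n1-2-2 (MIN): min(-18, 7, 20) = -18
n1-2 (MAX): max(-13, -18) = -13

-13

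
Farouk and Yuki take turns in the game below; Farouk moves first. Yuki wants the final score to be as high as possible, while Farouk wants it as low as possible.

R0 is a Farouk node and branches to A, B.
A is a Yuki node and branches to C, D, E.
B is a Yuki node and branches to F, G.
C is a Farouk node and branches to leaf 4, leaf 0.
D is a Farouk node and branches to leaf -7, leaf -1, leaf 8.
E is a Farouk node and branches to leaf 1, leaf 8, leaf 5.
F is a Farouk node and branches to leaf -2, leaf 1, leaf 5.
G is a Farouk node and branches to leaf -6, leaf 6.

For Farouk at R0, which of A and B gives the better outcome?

C (Farouk): min(4, 0) = 0
D (Farouk): min(-7, -1, 8) = -7
E (Farouk): min(1, 8, 5) = 1
A (Yuki): max(0, -7, 1) = 1
F (Farouk): min(-2, 1, 5) = -2
G (Farouk): min(-6, 6) = -6
B (Yuki): max(-2, -6) = -2
Farouk prefers the lower value; A=1, B=-2. B is better since -2 < 1.

B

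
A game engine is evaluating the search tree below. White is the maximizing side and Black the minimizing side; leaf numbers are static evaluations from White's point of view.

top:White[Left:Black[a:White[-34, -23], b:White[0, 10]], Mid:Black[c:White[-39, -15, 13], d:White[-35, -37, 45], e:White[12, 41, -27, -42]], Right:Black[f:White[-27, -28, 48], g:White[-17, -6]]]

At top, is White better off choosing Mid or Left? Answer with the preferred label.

Mid

c (White): max(-39, -15, 13) = 13
d (White): max(-35, -37, 45) = 45
e (White): max(12, 41, -27, -42) = 41
Mid (Black): min(13, 45, 41) = 13
a (White): max(-34, -23) = -23
b (White): max(0, 10) = 10
Left (Black): min(-23, 10) = -23
White prefers the higher value; Mid=13, Left=-23. Mid is better since 13 > -23.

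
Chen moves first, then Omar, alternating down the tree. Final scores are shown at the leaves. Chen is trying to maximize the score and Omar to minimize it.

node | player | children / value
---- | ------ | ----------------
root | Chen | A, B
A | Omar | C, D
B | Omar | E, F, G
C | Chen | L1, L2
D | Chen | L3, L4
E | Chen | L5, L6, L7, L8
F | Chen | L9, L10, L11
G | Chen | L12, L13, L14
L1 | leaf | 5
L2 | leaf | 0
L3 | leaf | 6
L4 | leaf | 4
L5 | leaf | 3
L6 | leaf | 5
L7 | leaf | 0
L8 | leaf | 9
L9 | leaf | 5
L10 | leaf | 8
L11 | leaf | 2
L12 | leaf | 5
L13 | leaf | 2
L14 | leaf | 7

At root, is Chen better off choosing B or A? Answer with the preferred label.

E (Chen): max(3, 5, 0, 9) = 9
F (Chen): max(5, 8, 2) = 8
G (Chen): max(5, 2, 7) = 7
B (Omar): min(9, 8, 7) = 7
C (Chen): max(5, 0) = 5
D (Chen): max(6, 4) = 6
A (Omar): min(5, 6) = 5
Chen prefers the higher value; B=7, A=5. B is better since 7 > 5.

B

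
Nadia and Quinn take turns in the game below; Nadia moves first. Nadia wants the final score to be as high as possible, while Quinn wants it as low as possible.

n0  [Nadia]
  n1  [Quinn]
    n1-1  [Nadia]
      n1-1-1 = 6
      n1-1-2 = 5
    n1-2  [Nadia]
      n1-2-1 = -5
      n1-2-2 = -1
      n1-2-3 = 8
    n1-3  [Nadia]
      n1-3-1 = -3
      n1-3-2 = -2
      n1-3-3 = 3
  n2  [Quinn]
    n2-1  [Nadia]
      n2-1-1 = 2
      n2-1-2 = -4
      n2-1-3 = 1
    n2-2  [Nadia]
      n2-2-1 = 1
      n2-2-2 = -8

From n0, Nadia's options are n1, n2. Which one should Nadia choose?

n1-1 (Nadia): max(6, 5) = 6
n1-2 (Nadia): max(-5, -1, 8) = 8
n1-3 (Nadia): max(-3, -2, 3) = 3
n1 (Quinn): min(6, 8, 3) = 3
n2-1 (Nadia): max(2, -4, 1) = 2
n2-2 (Nadia): max(1, -8) = 1
n2 (Quinn): min(2, 1) = 1
n0 (Nadia): max(3, 1) = 3
Nadia at n0 wants the highest of {n1=3, n2=1}, so chooses n1.

n1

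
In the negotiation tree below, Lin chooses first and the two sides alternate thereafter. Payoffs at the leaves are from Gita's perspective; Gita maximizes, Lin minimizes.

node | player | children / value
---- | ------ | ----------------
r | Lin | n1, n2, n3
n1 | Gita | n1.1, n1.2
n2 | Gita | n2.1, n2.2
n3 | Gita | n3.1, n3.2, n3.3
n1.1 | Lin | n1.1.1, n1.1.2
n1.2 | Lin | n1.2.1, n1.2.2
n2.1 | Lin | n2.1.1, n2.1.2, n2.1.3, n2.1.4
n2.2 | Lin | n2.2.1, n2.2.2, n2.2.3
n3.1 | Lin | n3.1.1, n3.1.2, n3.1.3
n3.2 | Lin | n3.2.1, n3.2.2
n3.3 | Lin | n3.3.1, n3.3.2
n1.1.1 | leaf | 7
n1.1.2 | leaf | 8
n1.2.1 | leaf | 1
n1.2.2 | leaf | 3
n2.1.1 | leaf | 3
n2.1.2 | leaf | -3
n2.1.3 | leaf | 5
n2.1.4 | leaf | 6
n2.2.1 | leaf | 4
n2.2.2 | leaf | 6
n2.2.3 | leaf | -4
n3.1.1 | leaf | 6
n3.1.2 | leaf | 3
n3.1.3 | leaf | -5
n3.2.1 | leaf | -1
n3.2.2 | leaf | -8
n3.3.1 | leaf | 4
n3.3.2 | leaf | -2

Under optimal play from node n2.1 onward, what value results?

-3

n2.1 (Lin): min(3, -3, 5, 6) = -3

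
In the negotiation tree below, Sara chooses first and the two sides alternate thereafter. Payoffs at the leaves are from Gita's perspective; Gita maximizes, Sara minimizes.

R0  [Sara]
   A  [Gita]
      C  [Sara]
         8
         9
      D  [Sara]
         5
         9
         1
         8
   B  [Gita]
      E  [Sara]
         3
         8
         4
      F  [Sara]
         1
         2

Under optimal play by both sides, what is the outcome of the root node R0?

C (Sara): min(8, 9) = 8
D (Sara): min(5, 9, 1, 8) = 1
A (Gita): max(8, 1) = 8
E (Sara): min(3, 8, 4) = 3
F (Sara): min(1, 2) = 1
B (Gita): max(3, 1) = 3
R0 (Sara): min(8, 3) = 3

3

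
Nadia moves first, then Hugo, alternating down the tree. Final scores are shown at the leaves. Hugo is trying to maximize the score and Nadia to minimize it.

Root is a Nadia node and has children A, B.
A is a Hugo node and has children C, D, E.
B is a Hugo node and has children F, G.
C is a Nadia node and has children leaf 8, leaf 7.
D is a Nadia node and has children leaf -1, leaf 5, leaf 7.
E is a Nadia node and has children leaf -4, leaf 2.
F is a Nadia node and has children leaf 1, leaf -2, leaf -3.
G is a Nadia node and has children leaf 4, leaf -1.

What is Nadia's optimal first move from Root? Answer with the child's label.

B

C (Nadia): min(8, 7) = 7
D (Nadia): min(-1, 5, 7) = -1
E (Nadia): min(-4, 2) = -4
A (Hugo): max(7, -1, -4) = 7
F (Nadia): min(1, -2, -3) = -3
G (Nadia): min(4, -1) = -1
B (Hugo): max(-3, -1) = -1
Root (Nadia): min(7, -1) = -1
Nadia at Root wants the lowest of {A=7, B=-1}, so chooses B.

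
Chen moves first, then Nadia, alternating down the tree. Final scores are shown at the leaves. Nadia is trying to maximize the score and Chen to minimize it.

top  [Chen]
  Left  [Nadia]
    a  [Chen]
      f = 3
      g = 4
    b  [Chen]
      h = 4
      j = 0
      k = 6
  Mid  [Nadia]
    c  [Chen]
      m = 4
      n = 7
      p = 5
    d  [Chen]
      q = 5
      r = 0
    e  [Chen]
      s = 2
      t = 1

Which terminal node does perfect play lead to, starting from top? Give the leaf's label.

f

a (Chen): min(3, 4) = 3
b (Chen): min(4, 0, 6) = 0
Left (Nadia): max(3, 0) = 3
c (Chen): min(4, 7, 5) = 4
d (Chen): min(5, 0) = 0
e (Chen): min(2, 1) = 1
Mid (Nadia): max(4, 0, 1) = 4
top (Chen): min(3, 4) = 3
At top, Chen picks Left (lowest: 3).
At Left, Nadia picks a (highest: 3).
At a, Chen picks f (lowest: 3).
Terminal value 3.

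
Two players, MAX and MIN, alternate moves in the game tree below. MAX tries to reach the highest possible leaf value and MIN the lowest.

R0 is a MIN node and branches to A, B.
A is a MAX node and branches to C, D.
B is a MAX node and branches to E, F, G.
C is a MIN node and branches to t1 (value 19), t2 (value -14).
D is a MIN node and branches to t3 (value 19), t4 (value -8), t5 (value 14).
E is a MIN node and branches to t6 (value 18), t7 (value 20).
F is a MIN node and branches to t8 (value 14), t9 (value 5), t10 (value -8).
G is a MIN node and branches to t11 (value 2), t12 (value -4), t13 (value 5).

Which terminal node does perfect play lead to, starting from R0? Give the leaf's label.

t4

C (MIN): min(19, -14) = -14
D (MIN): min(19, -8, 14) = -8
A (MAX): max(-14, -8) = -8
E (MIN): min(18, 20) = 18
F (MIN): min(14, 5, -8) = -8
G (MIN): min(2, -4, 5) = -4
B (MAX): max(18, -8, -4) = 18
R0 (MIN): min(-8, 18) = -8
At R0, MIN picks A (lowest: -8).
At A, MAX picks D (highest: -8).
At D, MIN picks t4 (lowest: -8).
Terminal value -8.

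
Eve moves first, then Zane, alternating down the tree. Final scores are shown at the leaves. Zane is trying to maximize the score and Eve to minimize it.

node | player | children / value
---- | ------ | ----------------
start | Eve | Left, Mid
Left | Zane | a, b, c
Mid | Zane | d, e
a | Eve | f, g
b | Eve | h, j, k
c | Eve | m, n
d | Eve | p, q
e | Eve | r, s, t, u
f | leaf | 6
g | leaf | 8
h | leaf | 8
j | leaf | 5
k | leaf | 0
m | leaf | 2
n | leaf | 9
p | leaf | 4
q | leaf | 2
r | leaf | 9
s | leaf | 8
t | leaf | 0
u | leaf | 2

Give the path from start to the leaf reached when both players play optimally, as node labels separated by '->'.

start -> Mid -> d -> q

a (Eve): min(6, 8) = 6
b (Eve): min(8, 5, 0) = 0
c (Eve): min(2, 9) = 2
Left (Zane): max(6, 0, 2) = 6
d (Eve): min(4, 2) = 2
e (Eve): min(9, 8, 0, 2) = 0
Mid (Zane): max(2, 0) = 2
start (Eve): min(6, 2) = 2
At start, Eve picks Mid (lowest: 2).
At Mid, Zane picks d (highest: 2).
At d, Eve picks q (lowest: 2).
Terminal value 2.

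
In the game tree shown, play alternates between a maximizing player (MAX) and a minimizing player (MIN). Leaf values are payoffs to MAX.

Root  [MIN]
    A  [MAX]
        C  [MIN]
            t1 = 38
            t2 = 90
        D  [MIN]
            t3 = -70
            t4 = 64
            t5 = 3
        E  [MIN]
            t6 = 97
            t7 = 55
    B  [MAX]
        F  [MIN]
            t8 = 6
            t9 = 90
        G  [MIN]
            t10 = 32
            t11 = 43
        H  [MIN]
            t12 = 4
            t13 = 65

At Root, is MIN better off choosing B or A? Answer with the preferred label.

B

F (MIN): min(6, 90) = 6
G (MIN): min(32, 43) = 32
H (MIN): min(4, 65) = 4
B (MAX): max(6, 32, 4) = 32
C (MIN): min(38, 90) = 38
D (MIN): min(-70, 64, 3) = -70
E (MIN): min(97, 55) = 55
A (MAX): max(38, -70, 55) = 55
MIN prefers the lower value; B=32, A=55. B is better since 32 < 55.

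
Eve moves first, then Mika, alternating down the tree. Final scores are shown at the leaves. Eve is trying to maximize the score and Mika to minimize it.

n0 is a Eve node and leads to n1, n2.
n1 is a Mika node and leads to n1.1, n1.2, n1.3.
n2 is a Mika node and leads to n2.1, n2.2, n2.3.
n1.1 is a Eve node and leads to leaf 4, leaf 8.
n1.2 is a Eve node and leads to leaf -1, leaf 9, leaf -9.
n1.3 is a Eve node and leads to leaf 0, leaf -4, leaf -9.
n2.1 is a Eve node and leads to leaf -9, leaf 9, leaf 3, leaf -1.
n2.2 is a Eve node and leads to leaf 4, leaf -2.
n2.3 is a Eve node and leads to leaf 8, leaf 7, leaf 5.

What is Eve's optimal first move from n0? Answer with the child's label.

n1.1 (Eve): max(4, 8) = 8
n1.2 (Eve): max(-1, 9, -9) = 9
n1.3 (Eve): max(0, -4, -9) = 0
n1 (Mika): min(8, 9, 0) = 0
n2.1 (Eve): max(-9, 9, 3, -1) = 9
n2.2 (Eve): max(4, -2) = 4
n2.3 (Eve): max(8, 7, 5) = 8
n2 (Mika): min(9, 4, 8) = 4
n0 (Eve): max(0, 4) = 4
Eve at n0 wants the highest of {n1=0, n2=4}, so chooses n2.

n2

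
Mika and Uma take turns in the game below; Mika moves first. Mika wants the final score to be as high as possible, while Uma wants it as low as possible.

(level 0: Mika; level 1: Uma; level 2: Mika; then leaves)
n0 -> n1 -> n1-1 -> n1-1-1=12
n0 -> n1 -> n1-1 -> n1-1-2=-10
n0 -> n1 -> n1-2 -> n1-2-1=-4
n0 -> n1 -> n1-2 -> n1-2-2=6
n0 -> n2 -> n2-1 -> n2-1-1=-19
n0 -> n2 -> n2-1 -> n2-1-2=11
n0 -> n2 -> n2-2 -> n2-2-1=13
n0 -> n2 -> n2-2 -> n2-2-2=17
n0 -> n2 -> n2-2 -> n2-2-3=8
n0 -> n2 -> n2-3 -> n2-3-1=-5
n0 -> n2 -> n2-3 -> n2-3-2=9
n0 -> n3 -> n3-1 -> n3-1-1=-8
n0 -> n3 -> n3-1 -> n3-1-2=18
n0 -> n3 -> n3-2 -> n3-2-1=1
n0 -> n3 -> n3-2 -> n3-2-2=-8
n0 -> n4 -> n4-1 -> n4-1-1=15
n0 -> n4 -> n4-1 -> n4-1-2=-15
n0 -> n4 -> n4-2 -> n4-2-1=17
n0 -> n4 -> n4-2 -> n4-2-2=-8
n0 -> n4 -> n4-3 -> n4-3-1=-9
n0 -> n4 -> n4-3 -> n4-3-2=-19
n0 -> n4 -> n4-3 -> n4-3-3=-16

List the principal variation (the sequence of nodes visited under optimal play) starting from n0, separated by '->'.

n1-1 (Mika): max(12, -10) = 12
n1-2 (Mika): max(-4, 6) = 6
n1 (Uma): min(12, 6) = 6
n2-1 (Mika): max(-19, 11) = 11
n2-2 (Mika): max(13, 17, 8) = 17
n2-3 (Mika): max(-5, 9) = 9
n2 (Uma): min(11, 17, 9) = 9
n3-1 (Mika): max(-8, 18) = 18
n3-2 (Mika): max(1, -8) = 1
n3 (Uma): min(18, 1) = 1
n4-1 (Mika): max(15, -15) = 15
n4-2 (Mika): max(17, -8) = 17
n4-3 (Mika): max(-9, -19, -16) = -9
n4 (Uma): min(15, 17, -9) = -9
n0 (Mika): max(6, 9, 1, -9) = 9
At n0, Mika picks n2 (highest: 9).
At n2, Uma picks n2-3 (lowest: 9).
At n2-3, Mika picks n2-3-2 (highest: 9).
Terminal value 9.

n0 -> n2 -> n2-3 -> n2-3-2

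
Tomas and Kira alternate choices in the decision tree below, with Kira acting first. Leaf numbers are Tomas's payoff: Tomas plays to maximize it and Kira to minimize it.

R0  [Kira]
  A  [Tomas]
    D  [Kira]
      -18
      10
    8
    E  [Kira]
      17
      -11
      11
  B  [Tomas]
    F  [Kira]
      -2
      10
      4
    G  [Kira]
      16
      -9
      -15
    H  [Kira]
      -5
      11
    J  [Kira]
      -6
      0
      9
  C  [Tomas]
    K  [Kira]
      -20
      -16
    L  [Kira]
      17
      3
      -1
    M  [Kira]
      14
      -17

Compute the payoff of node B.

F (Kira): min(-2, 10, 4) = -2
G (Kira): min(16, -9, -15) = -15
H (Kira): min(-5, 11) = -5
J (Kira): min(-6, 0, 9) = -6
B (Tomas): max(-2, -15, -5, -6) = -2

-2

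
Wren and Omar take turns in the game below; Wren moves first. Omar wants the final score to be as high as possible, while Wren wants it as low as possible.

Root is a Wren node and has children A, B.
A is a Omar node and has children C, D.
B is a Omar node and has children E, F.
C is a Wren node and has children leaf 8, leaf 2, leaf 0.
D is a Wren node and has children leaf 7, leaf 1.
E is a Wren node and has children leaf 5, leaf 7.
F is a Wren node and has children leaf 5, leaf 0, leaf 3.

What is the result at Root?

C (Wren): min(8, 2, 0) = 0
D (Wren): min(7, 1) = 1
A (Omar): max(0, 1) = 1
E (Wren): min(5, 7) = 5
F (Wren): min(5, 0, 3) = 0
B (Omar): max(5, 0) = 5
Root (Wren): min(1, 5) = 1

1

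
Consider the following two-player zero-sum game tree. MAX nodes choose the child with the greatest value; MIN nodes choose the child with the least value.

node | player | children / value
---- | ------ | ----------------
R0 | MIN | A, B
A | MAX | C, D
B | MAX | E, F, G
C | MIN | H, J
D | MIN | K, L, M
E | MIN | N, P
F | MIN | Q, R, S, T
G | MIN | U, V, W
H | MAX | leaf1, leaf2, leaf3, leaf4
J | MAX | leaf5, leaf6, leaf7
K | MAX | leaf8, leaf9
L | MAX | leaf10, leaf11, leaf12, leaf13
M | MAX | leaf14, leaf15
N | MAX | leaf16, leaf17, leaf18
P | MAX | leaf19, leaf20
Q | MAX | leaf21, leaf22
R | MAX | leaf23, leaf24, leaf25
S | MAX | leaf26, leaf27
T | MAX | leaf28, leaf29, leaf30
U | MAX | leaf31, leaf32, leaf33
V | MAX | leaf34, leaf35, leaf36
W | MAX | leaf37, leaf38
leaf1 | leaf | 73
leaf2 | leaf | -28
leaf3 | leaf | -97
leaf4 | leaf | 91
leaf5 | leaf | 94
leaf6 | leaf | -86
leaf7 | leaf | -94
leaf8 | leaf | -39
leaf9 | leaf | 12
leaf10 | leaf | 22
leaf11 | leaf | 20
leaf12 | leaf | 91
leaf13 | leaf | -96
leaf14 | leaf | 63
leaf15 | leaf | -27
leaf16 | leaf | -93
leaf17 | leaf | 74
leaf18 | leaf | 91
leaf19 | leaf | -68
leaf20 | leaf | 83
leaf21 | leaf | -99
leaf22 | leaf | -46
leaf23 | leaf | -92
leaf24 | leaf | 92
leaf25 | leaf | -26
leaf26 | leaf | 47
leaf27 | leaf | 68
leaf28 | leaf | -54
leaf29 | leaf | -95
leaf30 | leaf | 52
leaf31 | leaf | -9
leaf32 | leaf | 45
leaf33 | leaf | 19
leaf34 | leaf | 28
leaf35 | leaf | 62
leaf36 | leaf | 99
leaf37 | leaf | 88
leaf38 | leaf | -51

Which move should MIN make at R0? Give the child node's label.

H (MAX): max(73, -28, -97, 91) = 91
J (MAX): max(94, -86, -94) = 94
C (MIN): min(91, 94) = 91
K (MAX): max(-39, 12) = 12
L (MAX): max(22, 20, 91, -96) = 91
M (MAX): max(63, -27) = 63
D (MIN): min(12, 91, 63) = 12
A (MAX): max(91, 12) = 91
N (MAX): max(-93, 74, 91) = 91
P (MAX): max(-68, 83) = 83
E (MIN): min(91, 83) = 83
Q (MAX): max(-99, -46) = -46
R (MAX): max(-92, 92, -26) = 92
S (MAX): max(47, 68) = 68
T (MAX): max(-54, -95, 52) = 52
F (MIN): min(-46, 92, 68, 52) = -46
U (MAX): max(-9, 45, 19) = 45
V (MAX): max(28, 62, 99) = 99
W (MAX): max(88, -51) = 88
G (MIN): min(45, 99, 88) = 45
B (MAX): max(83, -46, 45) = 83
R0 (MIN): min(91, 83) = 83
MIN at R0 wants the lowest of {A=91, B=83}, so chooses B.

B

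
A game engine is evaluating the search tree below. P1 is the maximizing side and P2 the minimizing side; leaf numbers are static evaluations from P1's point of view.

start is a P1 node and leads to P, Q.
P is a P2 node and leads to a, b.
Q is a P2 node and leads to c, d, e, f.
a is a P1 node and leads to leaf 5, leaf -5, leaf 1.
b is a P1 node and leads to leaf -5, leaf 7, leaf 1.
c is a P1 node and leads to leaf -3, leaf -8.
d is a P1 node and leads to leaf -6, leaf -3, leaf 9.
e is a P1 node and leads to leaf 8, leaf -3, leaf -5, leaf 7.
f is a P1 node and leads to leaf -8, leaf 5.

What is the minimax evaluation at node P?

a (P1): max(5, -5, 1) = 5
b (P1): max(-5, 7, 1) = 7
P (P2): min(5, 7) = 5

5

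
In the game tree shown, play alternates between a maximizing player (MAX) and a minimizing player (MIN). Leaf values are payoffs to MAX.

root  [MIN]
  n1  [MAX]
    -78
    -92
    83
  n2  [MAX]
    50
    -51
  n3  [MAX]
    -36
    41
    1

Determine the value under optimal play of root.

n1 (MAX): max(-78, -92, 83) = 83
n2 (MAX): max(50, -51) = 50
n3 (MAX): max(-36, 41, 1) = 41
root (MIN): min(83, 50, 41) = 41

41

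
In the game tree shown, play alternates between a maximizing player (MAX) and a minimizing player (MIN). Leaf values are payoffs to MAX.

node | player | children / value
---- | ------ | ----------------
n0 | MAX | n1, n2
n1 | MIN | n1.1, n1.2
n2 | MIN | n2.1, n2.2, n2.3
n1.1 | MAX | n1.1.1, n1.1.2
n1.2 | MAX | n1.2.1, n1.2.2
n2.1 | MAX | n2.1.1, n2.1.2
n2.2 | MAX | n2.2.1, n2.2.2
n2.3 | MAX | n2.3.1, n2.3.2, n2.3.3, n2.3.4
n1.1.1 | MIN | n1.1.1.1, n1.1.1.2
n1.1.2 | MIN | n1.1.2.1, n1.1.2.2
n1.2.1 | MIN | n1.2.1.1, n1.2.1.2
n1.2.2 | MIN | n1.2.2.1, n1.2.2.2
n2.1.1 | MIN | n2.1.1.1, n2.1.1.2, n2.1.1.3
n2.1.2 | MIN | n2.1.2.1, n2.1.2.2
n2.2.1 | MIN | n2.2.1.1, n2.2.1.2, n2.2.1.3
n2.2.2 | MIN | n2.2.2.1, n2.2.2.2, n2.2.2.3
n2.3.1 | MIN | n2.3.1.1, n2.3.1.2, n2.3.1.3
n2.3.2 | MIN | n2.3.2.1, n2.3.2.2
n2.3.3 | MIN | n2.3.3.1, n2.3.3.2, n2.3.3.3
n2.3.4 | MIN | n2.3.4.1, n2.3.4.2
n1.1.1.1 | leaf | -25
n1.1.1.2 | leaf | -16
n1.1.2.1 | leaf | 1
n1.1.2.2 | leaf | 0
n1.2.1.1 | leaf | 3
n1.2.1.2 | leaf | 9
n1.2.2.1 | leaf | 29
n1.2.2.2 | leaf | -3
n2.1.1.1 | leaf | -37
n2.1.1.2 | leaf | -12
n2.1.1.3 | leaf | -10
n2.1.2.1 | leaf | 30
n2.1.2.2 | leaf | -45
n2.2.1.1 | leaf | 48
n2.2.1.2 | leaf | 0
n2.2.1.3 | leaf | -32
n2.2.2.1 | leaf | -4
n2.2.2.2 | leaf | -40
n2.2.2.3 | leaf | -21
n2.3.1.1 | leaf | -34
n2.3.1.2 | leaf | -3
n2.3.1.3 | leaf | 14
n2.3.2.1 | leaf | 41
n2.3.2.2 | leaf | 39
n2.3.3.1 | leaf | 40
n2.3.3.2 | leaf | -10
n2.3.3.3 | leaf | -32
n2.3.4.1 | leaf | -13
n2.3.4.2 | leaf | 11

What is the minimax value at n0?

0

n1.1.1 (MIN): min(-25, -16) = -25
n1.1.2 (MIN): min(1, 0) = 0
n1.1 (MAX): max(-25, 0) = 0
n1.2.1 (MIN): min(3, 9) = 3
n1.2.2 (MIN): min(29, -3) = -3
n1.2 (MAX): max(3, -3) = 3
n1 (MIN): min(0, 3) = 0
n2.1.1 (MIN): min(-37, -12, -10) = -37
n2.1.2 (MIN): min(30, -45) = -45
n2.1 (MAX): max(-37, -45) = -37
n2.2.1 (MIN): min(48, 0, -32) = -32
n2.2.2 (MIN): min(-4, -40, -21) = -40
n2.2 (MAX): max(-32, -40) = -32
n2.3.1 (MIN): min(-34, -3, 14) = -34
n2.3.2 (MIN): min(41, 39) = 39
n2.3.3 (MIN): min(40, -10, -32) = -32
n2.3.4 (MIN): min(-13, 11) = -13
n2.3 (MAX): max(-34, 39, -32, -13) = 39
n2 (MIN): min(-37, -32, 39) = -37
n0 (MAX): max(0, -37) = 0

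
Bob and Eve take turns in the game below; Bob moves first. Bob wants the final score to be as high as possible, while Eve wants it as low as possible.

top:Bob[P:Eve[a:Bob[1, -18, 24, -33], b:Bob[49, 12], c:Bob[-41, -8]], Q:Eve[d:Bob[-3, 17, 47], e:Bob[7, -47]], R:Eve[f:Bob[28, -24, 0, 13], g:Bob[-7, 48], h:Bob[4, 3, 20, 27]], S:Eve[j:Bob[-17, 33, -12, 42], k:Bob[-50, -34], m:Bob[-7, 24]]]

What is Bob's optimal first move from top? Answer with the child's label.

a (Bob): max(1, -18, 24, -33) = 24
b (Bob): max(49, 12) = 49
c (Bob): max(-41, -8) = -8
P (Eve): min(24, 49, -8) = -8
d (Bob): max(-3, 17, 47) = 47
e (Bob): max(7, -47) = 7
Q (Eve): min(47, 7) = 7
f (Bob): max(28, -24, 0, 13) = 28
g (Bob): max(-7, 48) = 48
h (Bob): max(4, 3, 20, 27) = 27
R (Eve): min(28, 48, 27) = 27
j (Bob): max(-17, 33, -12, 42) = 42
k (Bob): max(-50, -34) = -34
m (Bob): max(-7, 24) = 24
S (Eve): min(42, -34, 24) = -34
top (Bob): max(-8, 7, 27, -34) = 27
Bob at top wants the highest of {P=-8, Q=7, R=27, S=-34}, so chooses R.

R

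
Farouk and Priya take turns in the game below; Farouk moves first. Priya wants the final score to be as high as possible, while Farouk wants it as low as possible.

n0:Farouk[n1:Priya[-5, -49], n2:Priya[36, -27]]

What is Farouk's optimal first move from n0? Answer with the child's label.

n1 (Priya): max(-5, -49) = -5
n2 (Priya): max(36, -27) = 36
n0 (Farouk): min(-5, 36) = -5
Farouk at n0 wants the lowest of {n1=-5, n2=36}, so chooses n1.

n1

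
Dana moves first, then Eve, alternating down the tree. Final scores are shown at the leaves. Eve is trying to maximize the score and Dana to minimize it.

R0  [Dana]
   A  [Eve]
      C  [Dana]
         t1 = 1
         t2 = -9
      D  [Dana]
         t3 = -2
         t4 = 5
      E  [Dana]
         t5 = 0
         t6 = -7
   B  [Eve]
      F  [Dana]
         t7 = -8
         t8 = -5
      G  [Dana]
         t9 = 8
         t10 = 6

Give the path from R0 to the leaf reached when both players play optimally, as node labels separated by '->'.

C (Dana): min(1, -9) = -9
D (Dana): min(-2, 5) = -2
E (Dana): min(0, -7) = -7
A (Eve): max(-9, -2, -7) = -2
F (Dana): min(-8, -5) = -8
G (Dana): min(8, 6) = 6
B (Eve): max(-8, 6) = 6
R0 (Dana): min(-2, 6) = -2
At R0, Dana picks A (lowest: -2).
At A, Eve picks D (highest: -2).
At D, Dana picks t3 (lowest: -2).
Terminal value -2.

R0 -> A -> D -> t3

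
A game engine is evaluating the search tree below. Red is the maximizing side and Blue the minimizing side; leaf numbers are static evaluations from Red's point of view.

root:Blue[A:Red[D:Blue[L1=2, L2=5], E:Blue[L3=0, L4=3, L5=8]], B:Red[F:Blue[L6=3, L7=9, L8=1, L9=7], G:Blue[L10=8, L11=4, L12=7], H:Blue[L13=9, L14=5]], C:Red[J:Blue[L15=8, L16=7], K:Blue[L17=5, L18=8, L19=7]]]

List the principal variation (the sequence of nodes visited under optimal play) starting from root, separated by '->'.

D (Blue): min(2, 5) = 2
E (Blue): min(0, 3, 8) = 0
A (Red): max(2, 0) = 2
F (Blue): min(3, 9, 1, 7) = 1
G (Blue): min(8, 4, 7) = 4
H (Blue): min(9, 5) = 5
B (Red): max(1, 4, 5) = 5
J (Blue): min(8, 7) = 7
K (Blue): min(5, 8, 7) = 5
C (Red): max(7, 5) = 7
root (Blue): min(2, 5, 7) = 2
At root, Blue picks A (lowest: 2).
At A, Red picks D (highest: 2).
At D, Blue picks L1 (lowest: 2).
Terminal value 2.

root -> A -> D -> L1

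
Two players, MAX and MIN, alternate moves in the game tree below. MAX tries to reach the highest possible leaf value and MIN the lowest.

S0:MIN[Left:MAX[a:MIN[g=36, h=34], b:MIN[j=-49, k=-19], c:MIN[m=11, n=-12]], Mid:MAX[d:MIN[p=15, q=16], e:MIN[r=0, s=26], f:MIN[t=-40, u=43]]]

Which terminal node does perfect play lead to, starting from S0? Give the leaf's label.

a (MIN): min(36, 34) = 34
b (MIN): min(-49, -19) = -49
c (MIN): min(11, -12) = -12
Left (MAX): max(34, -49, -12) = 34
d (MIN): min(15, 16) = 15
e (MIN): min(0, 26) = 0
f (MIN): min(-40, 43) = -40
Mid (MAX): max(15, 0, -40) = 15
S0 (MIN): min(34, 15) = 15
At S0, MIN picks Mid (lowest: 15).
At Mid, MAX picks d (highest: 15).
At d, MIN picks p (lowest: 15).
Terminal value 15.

p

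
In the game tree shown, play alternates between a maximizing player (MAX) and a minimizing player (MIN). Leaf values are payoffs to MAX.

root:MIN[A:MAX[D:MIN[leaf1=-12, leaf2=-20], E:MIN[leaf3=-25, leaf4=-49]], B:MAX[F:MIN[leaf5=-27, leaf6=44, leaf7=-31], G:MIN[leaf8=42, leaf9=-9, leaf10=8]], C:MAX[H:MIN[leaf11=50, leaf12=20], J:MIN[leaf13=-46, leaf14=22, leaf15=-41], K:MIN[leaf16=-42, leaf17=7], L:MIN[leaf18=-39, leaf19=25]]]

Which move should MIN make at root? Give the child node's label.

D (MIN): min(-12, -20) = -20
E (MIN): min(-25, -49) = -49
A (MAX): max(-20, -49) = -20
F (MIN): min(-27, 44, -31) = -31
G (MIN): min(42, -9, 8) = -9
B (MAX): max(-31, -9) = -9
H (MIN): min(50, 20) = 20
J (MIN): min(-46, 22, -41) = -46
K (MIN): min(-42, 7) = -42
L (MIN): min(-39, 25) = -39
C (MAX): max(20, -46, -42, -39) = 20
root (MIN): min(-20, -9, 20) = -20
MIN at root wants the lowest of {A=-20, B=-9, C=20}, so chooses A.

A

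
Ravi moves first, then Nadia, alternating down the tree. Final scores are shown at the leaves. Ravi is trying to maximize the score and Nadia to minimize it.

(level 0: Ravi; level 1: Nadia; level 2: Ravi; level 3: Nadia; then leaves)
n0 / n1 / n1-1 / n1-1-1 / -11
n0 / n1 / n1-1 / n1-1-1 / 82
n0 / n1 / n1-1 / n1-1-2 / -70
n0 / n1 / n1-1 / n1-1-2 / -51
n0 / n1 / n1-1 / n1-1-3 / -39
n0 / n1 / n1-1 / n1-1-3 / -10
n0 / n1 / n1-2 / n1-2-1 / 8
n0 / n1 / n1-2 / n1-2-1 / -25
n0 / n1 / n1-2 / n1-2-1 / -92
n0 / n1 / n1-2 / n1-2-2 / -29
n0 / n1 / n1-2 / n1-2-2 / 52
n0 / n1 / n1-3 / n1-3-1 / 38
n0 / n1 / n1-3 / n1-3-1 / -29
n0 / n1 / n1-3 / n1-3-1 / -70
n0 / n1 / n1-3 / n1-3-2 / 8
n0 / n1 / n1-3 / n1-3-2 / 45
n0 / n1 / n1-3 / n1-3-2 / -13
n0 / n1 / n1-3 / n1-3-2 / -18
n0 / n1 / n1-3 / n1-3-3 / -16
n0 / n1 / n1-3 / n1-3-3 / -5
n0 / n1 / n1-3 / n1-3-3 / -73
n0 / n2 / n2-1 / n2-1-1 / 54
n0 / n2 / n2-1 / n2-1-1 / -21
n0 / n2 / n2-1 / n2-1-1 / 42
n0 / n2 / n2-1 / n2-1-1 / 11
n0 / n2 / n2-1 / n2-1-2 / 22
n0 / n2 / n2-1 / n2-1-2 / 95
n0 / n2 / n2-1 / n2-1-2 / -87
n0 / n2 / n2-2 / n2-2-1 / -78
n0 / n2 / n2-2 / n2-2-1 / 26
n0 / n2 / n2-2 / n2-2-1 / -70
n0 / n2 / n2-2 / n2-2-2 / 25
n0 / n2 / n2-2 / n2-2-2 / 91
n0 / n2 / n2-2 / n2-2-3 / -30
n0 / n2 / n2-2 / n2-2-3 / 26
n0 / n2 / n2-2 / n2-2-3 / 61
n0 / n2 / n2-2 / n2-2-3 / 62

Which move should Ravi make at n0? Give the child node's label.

n2

n1-1-1 (Nadia): min(-11, 82) = -11
n1-1-2 (Nadia): min(-70, -51) = -70
n1-1-3 (Nadia): min(-39, -10) = -39
n1-1 (Ravi): max(-11, -70, -39) = -11
n1-2-1 (Nadia): min(8, -25, -92) = -92
n1-2-2 (Nadia): min(-29, 52) = -29
n1-2 (Ravi): max(-92, -29) = -29
n1-3-1 (Nadia): min(38, -29, -70) = -70
n1-3-2 (Nadia): min(8, 45, -13, -18) = -18
n1-3-3 (Nadia): min(-16, -5, -73) = -73
n1-3 (Ravi): max(-70, -18, -73) = -18
n1 (Nadia): min(-11, -29, -18) = -29
n2-1-1 (Nadia): min(54, -21, 42, 11) = -21
n2-1-2 (Nadia): min(22, 95, -87) = -87
n2-1 (Ravi): max(-21, -87) = -21
n2-2-1 (Nadia): min(-78, 26, -70) = -78
n2-2-2 (Nadia): min(25, 91) = 25
n2-2-3 (Nadia): min(-30, 26, 61, 62) = -30
n2-2 (Ravi): max(-78, 25, -30) = 25
n2 (Nadia): min(-21, 25) = -21
n0 (Ravi): max(-29, -21) = -21
Ravi at n0 wants the highest of {n1=-29, n2=-21}, so chooses n2.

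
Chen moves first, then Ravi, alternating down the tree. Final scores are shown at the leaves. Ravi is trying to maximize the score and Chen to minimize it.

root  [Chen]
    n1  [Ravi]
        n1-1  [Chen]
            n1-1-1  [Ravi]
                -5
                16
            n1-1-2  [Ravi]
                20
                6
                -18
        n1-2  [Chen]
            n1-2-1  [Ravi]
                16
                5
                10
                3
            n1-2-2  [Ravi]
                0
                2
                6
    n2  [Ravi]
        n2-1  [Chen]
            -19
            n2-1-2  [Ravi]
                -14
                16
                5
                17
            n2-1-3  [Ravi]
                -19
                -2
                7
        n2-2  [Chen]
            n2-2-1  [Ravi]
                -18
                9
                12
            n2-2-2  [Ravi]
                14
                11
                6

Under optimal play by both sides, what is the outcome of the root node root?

12

n1-1-1 (Ravi): max(-5, 16) = 16
n1-1-2 (Ravi): max(20, 6, -18) = 20
n1-1 (Chen): min(16, 20) = 16
n1-2-1 (Ravi): max(16, 5, 10, 3) = 16
n1-2-2 (Ravi): max(0, 2, 6) = 6
n1-2 (Chen): min(16, 6) = 6
n1 (Ravi): max(16, 6) = 16
n2-1-2 (Ravi): max(-14, 16, 5, 17) = 17
n2-1-3 (Ravi): max(-19, -2, 7) = 7
n2-1 (Chen): min(-19, 17, 7) = -19
n2-2-1 (Ravi): max(-18, 9, 12) = 12
n2-2-2 (Ravi): max(14, 11, 6) = 14
n2-2 (Chen): min(12, 14) = 12
n2 (Ravi): max(-19, 12) = 12
root (Chen): min(16, 12) = 12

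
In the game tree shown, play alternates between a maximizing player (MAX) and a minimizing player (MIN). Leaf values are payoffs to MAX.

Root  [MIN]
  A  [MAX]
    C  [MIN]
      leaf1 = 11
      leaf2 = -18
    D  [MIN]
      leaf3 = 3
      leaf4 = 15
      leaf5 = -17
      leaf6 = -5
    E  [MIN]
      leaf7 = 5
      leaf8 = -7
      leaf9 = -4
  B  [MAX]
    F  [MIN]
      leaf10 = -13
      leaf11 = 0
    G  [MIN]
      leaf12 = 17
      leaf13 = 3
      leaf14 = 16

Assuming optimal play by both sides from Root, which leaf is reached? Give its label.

C (MIN): min(11, -18) = -18
D (MIN): min(3, 15, -17, -5) = -17
E (MIN): min(5, -7, -4) = -7
A (MAX): max(-18, -17, -7) = -7
F (MIN): min(-13, 0) = -13
G (MIN): min(17, 3, 16) = 3
B (MAX): max(-13, 3) = 3
Root (MIN): min(-7, 3) = -7
At Root, MIN picks A (lowest: -7).
At A, MAX picks E (highest: -7).
At E, MIN picks leaf8 (lowest: -7).
Terminal value -7.

leaf8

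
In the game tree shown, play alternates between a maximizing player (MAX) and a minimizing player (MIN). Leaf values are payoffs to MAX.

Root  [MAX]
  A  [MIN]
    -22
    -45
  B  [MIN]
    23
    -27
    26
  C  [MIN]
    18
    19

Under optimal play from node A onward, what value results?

A (MIN): min(-22, -45) = -45

-45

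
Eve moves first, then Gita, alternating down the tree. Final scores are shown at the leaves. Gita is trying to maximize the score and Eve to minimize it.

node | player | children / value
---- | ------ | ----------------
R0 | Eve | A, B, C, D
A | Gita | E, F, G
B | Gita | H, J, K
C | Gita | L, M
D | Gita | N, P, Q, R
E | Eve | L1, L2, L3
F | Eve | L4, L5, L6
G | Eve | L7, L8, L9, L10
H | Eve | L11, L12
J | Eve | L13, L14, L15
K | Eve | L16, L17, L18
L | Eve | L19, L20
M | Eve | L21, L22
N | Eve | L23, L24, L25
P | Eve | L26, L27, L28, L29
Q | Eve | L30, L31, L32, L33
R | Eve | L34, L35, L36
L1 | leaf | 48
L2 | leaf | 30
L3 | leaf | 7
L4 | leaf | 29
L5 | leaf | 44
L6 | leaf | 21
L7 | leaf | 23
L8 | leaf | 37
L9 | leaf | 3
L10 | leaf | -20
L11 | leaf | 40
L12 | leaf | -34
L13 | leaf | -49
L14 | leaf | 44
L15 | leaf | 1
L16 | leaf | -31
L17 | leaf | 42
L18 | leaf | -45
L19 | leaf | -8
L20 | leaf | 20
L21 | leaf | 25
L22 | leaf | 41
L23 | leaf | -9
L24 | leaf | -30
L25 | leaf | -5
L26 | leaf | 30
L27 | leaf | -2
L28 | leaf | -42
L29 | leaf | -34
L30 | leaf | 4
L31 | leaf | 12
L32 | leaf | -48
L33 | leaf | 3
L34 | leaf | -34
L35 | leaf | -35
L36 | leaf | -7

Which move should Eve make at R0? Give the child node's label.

B

E (Eve): min(48, 30, 7) = 7
F (Eve): min(29, 44, 21) = 21
G (Eve): min(23, 37, 3, -20) = -20
A (Gita): max(7, 21, -20) = 21
H (Eve): min(40, -34) = -34
J (Eve): min(-49, 44, 1) = -49
K (Eve): min(-31, 42, -45) = -45
B (Gita): max(-34, -49, -45) = -34
L (Eve): min(-8, 20) = -8
M (Eve): min(25, 41) = 25
C (Gita): max(-8, 25) = 25
N (Eve): min(-9, -30, -5) = -30
P (Eve): min(30, -2, -42, -34) = -42
Q (Eve): min(4, 12, -48, 3) = -48
R (Eve): min(-34, -35, -7) = -35
D (Gita): max(-30, -42, -48, -35) = -30
R0 (Eve): min(21, -34, 25, -30) = -34
Eve at R0 wants the lowest of {A=21, B=-34, C=25, D=-30}, so chooses B.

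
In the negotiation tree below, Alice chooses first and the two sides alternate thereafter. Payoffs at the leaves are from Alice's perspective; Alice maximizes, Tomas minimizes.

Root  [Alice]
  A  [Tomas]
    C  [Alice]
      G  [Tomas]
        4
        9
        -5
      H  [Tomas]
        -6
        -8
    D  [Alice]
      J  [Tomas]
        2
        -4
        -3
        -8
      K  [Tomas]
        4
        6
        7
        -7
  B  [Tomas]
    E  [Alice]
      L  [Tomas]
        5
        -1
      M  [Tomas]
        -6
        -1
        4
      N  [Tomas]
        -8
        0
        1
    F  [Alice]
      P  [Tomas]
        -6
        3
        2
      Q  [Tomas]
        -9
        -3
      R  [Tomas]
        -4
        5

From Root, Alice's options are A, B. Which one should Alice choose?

G (Tomas): min(4, 9, -5) = -5
H (Tomas): min(-6, -8) = -8
C (Alice): max(-5, -8) = -5
J (Tomas): min(2, -4, -3, -8) = -8
K (Tomas): min(4, 6, 7, -7) = -7
D (Alice): max(-8, -7) = -7
A (Tomas): min(-5, -7) = -7
L (Tomas): min(5, -1) = -1
M (Tomas): min(-6, -1, 4) = -6
N (Tomas): min(-8, 0, 1) = -8
E (Alice): max(-1, -6, -8) = -1
P (Tomas): min(-6, 3, 2) = -6
Q (Tomas): min(-9, -3) = -9
R (Tomas): min(-4, 5) = -4
F (Alice): max(-6, -9, -4) = -4
B (Tomas): min(-1, -4) = -4
Root (Alice): max(-7, -4) = -4
Alice at Root wants the highest of {A=-7, B=-4}, so chooses B.

B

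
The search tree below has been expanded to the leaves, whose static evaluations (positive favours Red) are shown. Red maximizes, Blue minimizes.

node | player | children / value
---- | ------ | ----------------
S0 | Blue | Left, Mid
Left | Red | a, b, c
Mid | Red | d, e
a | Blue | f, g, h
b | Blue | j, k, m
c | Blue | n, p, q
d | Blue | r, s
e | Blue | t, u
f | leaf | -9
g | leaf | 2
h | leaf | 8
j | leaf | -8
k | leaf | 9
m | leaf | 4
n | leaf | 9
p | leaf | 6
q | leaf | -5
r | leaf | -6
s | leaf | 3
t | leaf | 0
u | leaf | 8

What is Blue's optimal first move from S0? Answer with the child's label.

a (Blue): min(-9, 2, 8) = -9
b (Blue): min(-8, 9, 4) = -8
c (Blue): min(9, 6, -5) = -5
Left (Red): max(-9, -8, -5) = -5
d (Blue): min(-6, 3) = -6
e (Blue): min(0, 8) = 0
Mid (Red): max(-6, 0) = 0
S0 (Blue): min(-5, 0) = -5
Blue at S0 wants the lowest of {Left=-5, Mid=0}, so chooses Left.

Left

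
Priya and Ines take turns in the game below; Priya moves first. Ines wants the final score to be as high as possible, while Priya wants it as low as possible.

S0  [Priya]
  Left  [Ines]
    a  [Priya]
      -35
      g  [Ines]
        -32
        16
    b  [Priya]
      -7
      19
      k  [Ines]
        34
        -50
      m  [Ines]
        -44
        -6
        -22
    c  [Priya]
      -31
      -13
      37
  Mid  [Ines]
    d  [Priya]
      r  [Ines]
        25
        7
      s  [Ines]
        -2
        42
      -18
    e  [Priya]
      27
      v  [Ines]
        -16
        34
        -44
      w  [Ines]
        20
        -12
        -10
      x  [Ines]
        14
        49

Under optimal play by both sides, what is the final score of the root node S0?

-7

g (Ines): max(-32, 16) = 16
a (Priya): min(-35, 16) = -35
k (Ines): max(34, -50) = 34
m (Ines): max(-44, -6, -22) = -6
b (Priya): min(-7, 19, 34, -6) = -7
c (Priya): min(-31, -13, 37) = -31
Left (Ines): max(-35, -7, -31) = -7
r (Ines): max(25, 7) = 25
s (Ines): max(-2, 42) = 42
d (Priya): min(25, 42, -18) = -18
v (Ines): max(-16, 34, -44) = 34
w (Ines): max(20, -12, -10) = 20
x (Ines): max(14, 49) = 49
e (Priya): min(27, 34, 20, 49) = 20
Mid (Ines): max(-18, 20) = 20
S0 (Priya): min(-7, 20) = -7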